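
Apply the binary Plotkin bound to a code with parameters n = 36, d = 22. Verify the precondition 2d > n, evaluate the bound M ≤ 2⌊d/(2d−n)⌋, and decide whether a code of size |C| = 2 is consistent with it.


Plotkin bound M ≤ 4; given |C| = 2 ≤ bound (satisfied).

Check applicability: 2d = 44, n = 36.
2d − n = 8 > 0, so Plotkin applies.
Compute d/(2d−n) = 22/8 ≈ 2.7500.
⌊d/(2d−n)⌋ = 2.
Plotkin bound: M ≤ 2·2 = 4.
Given |C| = 2, check: satisfied.
This |C| is below the Plotkin bound.


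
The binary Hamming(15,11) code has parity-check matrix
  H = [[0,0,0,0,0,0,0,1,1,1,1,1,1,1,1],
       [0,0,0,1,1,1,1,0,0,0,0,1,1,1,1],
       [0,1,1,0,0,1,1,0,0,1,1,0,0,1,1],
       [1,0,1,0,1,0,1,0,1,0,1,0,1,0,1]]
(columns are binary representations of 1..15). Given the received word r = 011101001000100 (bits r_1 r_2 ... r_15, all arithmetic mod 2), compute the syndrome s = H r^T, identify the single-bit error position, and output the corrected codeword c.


s = (0, 1, 1, 1)^T, error position = 7, corrected codeword c = 011101101000100

Compute s = H r^T mod 2 one row at a time:
  s_1 = 0 + 1 + 0 + 0 + 0 + 1 + 0 + 0 = 2 ≡ 0 (mod 2).
  s_2 = 1 + 0 + 1 + 0 + 0 + 1 + 0 + 0 = 3 ≡ 1 (mod 2).
  s_3 = 1 + 1 + 1 + 0 + 0 + 0 + 0 + 0 = 3 ≡ 1 (mod 2).
  s_4 = 0 + 1 + 0 + 0 + 1 + 0 + 1 + 0 = 3 ≡ 1 (mod 2).
s = (0, 1, 1, 1)^T — this equals column 7 of H (binary 0111), so error is at position 7.
Correct: flip bit 7 of r = 011101001000100 to get c = 011101101000100.


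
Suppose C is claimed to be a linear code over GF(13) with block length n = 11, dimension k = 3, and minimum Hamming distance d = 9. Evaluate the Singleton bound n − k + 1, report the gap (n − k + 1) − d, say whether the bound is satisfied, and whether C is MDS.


Singleton RHS = n − k + 1 = 9, slack = 0, bound satisfied, MDS.

Singleton bound: d ≤ n − k + 1.
Here n = 11, k = 3, so n − k + 1 = 9.
Given d = 9, check d ≤ 9: YES.
Slack = (n − k + 1) − d = 0.
The code is MDS (slack = 0).
Description: the claimed parameters are [11, 3, 9]_13; such a code would be MDS (meets Singleton bound).


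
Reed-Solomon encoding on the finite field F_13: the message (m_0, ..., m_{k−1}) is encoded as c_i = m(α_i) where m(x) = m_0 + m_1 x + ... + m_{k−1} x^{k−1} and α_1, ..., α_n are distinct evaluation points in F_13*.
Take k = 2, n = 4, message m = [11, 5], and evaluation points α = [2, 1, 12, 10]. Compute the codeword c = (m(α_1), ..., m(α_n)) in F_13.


c = [8, 3, 6, 9]

Message polynomial: m(x) = 11 + 5·x (mod 13).
For each evaluation point α_i, compute m(α_i) mod 13:
  α_1 = 2: Horner steps 5 → 8, so m(2) = 8.
  α_2 = 1: Horner steps 5 → 3, so m(1) = 3.
  α_3 = 12: Horner steps 5 → 6, so m(12) = 6.
  α_4 = 10: Horner steps 5 → 9, so m(10) = 9.
Codeword c = [8, 3, 6, 9] ∈ F_13^4.


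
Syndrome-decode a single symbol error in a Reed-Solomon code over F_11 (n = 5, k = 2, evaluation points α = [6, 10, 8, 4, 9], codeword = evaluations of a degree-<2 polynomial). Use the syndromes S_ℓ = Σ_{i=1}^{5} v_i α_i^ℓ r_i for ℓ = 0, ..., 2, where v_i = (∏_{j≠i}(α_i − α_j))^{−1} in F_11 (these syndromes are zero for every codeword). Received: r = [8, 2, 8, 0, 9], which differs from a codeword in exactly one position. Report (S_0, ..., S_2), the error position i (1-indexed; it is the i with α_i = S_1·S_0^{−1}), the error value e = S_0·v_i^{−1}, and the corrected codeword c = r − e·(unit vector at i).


S = (5, 7, 1), error at position 3, error magnitude e = 3, c = [8, 2, 5, 0, 9].

Step 1: column multipliers v_i = (∏_{j≠i}(α_i − α_j))^{−1} mod 11.
  i = 1 (α = 6): (6−10)(6−8)(6−4)(6−9) = (−4)·(−2)·2·(−3) = −48 ≡ 7, so v_1 = 7^{−1} = 8 (mod 11).
  i = 2 (α = 10): (10−6)(10−8)(10−4)(10−9) = 4·2·6·1 = 48 ≡ 4, so v_2 = 4^{−1} = 3 (mod 11).
  i = 3 (α = 8): (8−6)(8−10)(8−4)(8−9) = 2·(−2)·4·(−1) = 16 ≡ 5, so v_3 = 5^{−1} = 9 (mod 11).
  i = 4 (α = 4): (4−6)(4−10)(4−8)(4−9) = (−2)·(−6)·(−4)·(−5) = 240 ≡ 9, so v_4 = 9^{−1} = 5 (mod 11).
  i = 5 (α = 9): (9−6)(9−10)(9−8)(9−4) = 3·(−1)·1·5 = −15 ≡ 7, so v_5 = 7^{−1} = 8 (mod 11).
  v = [8, 3, 9, 5, 8].
Step 2: syndromes of r = [8, 2, 8, 0, 9] (all sums mod 11).
  S_0 = Σ v_i r_i = 8·8 + 3·2 + 9·8 + 5·0 + 8·9 = 214 ≡ 5.
  S_1 = Σ v_i α_i r_i = 8·6·8 + 3·10·2 + 9·8·8 + 5·4·0 + 8·9·9 = 1668 ≡ 7.
  α_i^2 mod 11 = [3, 1, 9, 5, 4].
  S_2 = Σ v_i α_i^2 r_i = 8·3·8 + 3·1·2 + 9·9·8 + 5·5·0 + 8·4·9 = 1134 ≡ 1.
  S = (5, 7, 1) ≠ 0, so r is not a codeword (an error is present).
Step 3: locate the error. For a single error e at position i, S_ℓ = v_i·e·α_i^ℓ, so α_err = S_1/S_0.
  S_0^{−1} = 5^{−1} = 9 (mod 11), so α_err = 7·9 = 63 ≡ 8 = α_3. Error position i = 3.
  Consistency check: S_2/S_1 = 1·8 = 8 ≡ 8 = α_err ✓ (single-error assumption holds).
Step 4: error magnitude e = S_0/v_3 = S_0·∏_{j≠3}(α_3 − α_j) = 5·5 = 25 ≡ 3 (mod 11).
Step 5: correct position 3: c_3 = r_3 − e = 8 − 3 ≡ 5 (mod 11). Hence c = [8, 2, 5, 0, 9].
  Check: interpolating c through the α_i gives m(x) = 6 + 4·x (degree < 2) with m(α_i) = c_i for every i, so c is indeed a codeword.


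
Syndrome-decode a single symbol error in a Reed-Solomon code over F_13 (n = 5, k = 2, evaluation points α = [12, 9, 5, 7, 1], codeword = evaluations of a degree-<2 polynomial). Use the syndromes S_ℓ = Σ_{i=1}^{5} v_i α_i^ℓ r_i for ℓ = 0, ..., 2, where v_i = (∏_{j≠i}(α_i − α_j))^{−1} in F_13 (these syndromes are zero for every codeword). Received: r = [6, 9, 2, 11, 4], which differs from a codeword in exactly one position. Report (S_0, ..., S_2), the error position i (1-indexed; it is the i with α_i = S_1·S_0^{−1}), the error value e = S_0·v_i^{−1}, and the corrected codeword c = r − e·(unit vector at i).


S = (8, 1, 5), error at position 3, error magnitude e = 2, c = [6, 9, 0, 11, 4].

Step 1: column multipliers v_i = (∏_{j≠i}(α_i − α_j))^{−1} mod 13.
  i = 1 (α = 12): (12−9)(12−5)(12−7)(12−1) = 3·7·5·11 = 1155 ≡ 11, so v_1 = 11^{−1} = 6 (mod 13).
  i = 2 (α = 9): (9−12)(9−5)(9−7)(9−1) = (−3)·4·2·8 = −192 ≡ 3, so v_2 = 3^{−1} = 9 (mod 13).
  i = 3 (α = 5): (5−12)(5−9)(5−7)(5−1) = (−7)·(−4)·(−2)·4 = −224 ≡ 10, so v_3 = 10^{−1} = 4 (mod 13).
  i = 4 (α = 7): (7−12)(7−9)(7−5)(7−1) = (−5)·(−2)·2·6 = 120 ≡ 3, so v_4 = 3^{−1} = 9 (mod 13).
  i = 5 (α = 1): (1−12)(1−9)(1−5)(1−7) = (−11)·(−8)·(−4)·(−6) = 2112 ≡ 6, so v_5 = 6^{−1} = 11 (mod 13).
  v = [6, 9, 4, 9, 11].
Step 2: syndromes of r = [6, 9, 2, 11, 4] (all sums mod 13).
  S_0 = Σ v_i r_i = 6·6 + 9·9 + 4·2 + 9·11 + 11·4 = 268 ≡ 8.
  S_1 = Σ v_i α_i r_i = 6·12·6 + 9·9·9 + 4·5·2 + 9·7·11 + 11·1·4 = 1938 ≡ 1.
  α_i^2 mod 13 = [1, 3, 12, 10, 1].
  S_2 = Σ v_i α_i^2 r_i = 6·1·6 + 9·3·9 + 4·12·2 + 9·10·11 + 11·1·4 = 1409 ≡ 5.
  S = (8, 1, 5) ≠ 0, so r is not a codeword (an error is present).
Step 3: locate the error. For a single error e at position i, S_ℓ = v_i·e·α_i^ℓ, so α_err = S_1/S_0.
  S_0^{−1} = 8^{−1} = 5 (mod 13), so α_err = 1·5 = 5 ≡ 5 = α_3. Error position i = 3.
  Consistency check: S_2/S_1 = 5·1 = 5 ≡ 5 = α_err ✓ (single-error assumption holds).
Step 4: error magnitude e = S_0/v_3 = S_0·∏_{j≠3}(α_3 − α_j) = 8·10 = 80 ≡ 2 (mod 13).
Step 5: correct position 3: c_3 = r_3 − e = 2 − 2 ≡ 0 (mod 13). Hence c = [6, 9, 0, 11, 4].
  Check: interpolating c through the α_i gives m(x) = 5 + 12·x (degree < 2) with m(α_i) = c_i for every i, so c is indeed a codeword.


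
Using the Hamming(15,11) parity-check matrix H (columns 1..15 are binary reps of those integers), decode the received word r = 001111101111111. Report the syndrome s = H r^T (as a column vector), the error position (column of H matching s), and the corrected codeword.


s = (1, 0, 1, 1)^T, error position = 11, corrected codeword c = 001111101101111

Compute s = H r^T mod 2 one row at a time:
  s_1 = 0 + 1 + 1 + 1 + 1 + 1 + 1 + 1 = 7 ≡ 1 (mod 2).
  s_2 = 1 + 1 + 1 + 1 + 1 + 1 + 1 + 1 = 8 ≡ 0 (mod 2).
  s_3 = 0 + 1 + 1 + 1 + 1 + 1 + 1 + 1 = 7 ≡ 1 (mod 2).
  s_4 = 0 + 1 + 1 + 1 + 1 + 1 + 1 + 1 = 7 ≡ 1 (mod 2).
s = (1, 0, 1, 1)^T — this equals column 11 of H (binary 1011), so error is at position 11.
Correct: flip bit 11 of r = 001111101111111 to get c = 001111101101111.


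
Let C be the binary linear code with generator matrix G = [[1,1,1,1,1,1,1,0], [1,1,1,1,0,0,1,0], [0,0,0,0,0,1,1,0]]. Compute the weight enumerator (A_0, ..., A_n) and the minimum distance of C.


Weight distribution: A_0 = 1, A_2 = 3, A_5 = 3, A_7 = 1. Minimum distance d = 2.

Enumerate all 2^3 = 8 messages m ∈ F_2^3.
For each, compute codeword c = mG in F_2^8, then tally its weight.
  m = 000 → c = 00000000, weight = 0.
  m = 100 → c = 11111110, weight = 7.
  m = 010 → c = 11110010, weight = 5.
  m = 110 → c = 00001100, weight = 2.
  m = 001 → c = 00000110, weight = 2.
  m = 101 → c = 11111000, weight = 5.
  m = 011 → c = 11110100, weight = 5.
  m = 111 → c = 00001010, weight = 2.
Tally weights:
  weight 0: 1 codewords.
  weight 2: 3 codewords.
  weight 5: 3 codewords.
  weight 7: 1 codewords.
Minimum distance d = smallest w > 0 with A_w > 0 = 2.
Sanity: Σ A_w = 8 = 2^3 = 8 ✓.


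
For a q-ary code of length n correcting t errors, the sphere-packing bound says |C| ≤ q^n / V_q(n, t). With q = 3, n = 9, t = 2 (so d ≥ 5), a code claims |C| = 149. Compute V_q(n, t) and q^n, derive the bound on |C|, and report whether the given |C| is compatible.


V_q(n, t) = 163, q^n = 19683, Hamming bound = 120, |C| = 149 > bound (violated).

Step 1: Compute V_q(n, t) = Σ_{j=0}^2 C(n, j) (q−1)^j.
  j = 0: C(9,0)·(2)^0 = 1·1 = 1.
  j = 1: C(9,1)·(2)^1 = 9·2 = 18.
  j = 2: C(9,2)·(2)^2 = 36·4 = 144.
  V_q(n, t) = 1 + 18 + 144 = 163.
Step 2: q^n = 3^9 = 19683.
Step 3: Hamming bound ⌊q^n / V_q(n,t)⌋ = ⌊19683/163⌋ = 120.
Step 4: Compare |C| = 149 to 120: violated.
The claimed |C| lies above the Hamming bound, so no 3-ary code of length 9 with d ≥ 5 can have 149 codewords.


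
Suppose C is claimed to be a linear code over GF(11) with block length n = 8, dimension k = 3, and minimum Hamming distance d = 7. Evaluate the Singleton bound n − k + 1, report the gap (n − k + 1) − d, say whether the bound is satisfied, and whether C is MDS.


Singleton RHS = n − k + 1 = 6, slack = -1, bound violated (no such code; not MDS).

Singleton bound: d ≤ n − k + 1.
Here n = 8, k = 3, so n − k + 1 = 6.
Given d = 7, check d ≤ 6: NO.
Slack = (n − k + 1) − d = -1.
The slack is negative: d = 7 exceeds n − k + 1 = 6 by 1, so the Singleton bound is violated and no linear [8, 3, 7]_11 code can exist. In particular it is not MDS (MDS requires d = n − k + 1 exactly).
Description: the claimed parameters are [8, 3, 7]_11; such a code would be impossible (violates the Singleton bound).


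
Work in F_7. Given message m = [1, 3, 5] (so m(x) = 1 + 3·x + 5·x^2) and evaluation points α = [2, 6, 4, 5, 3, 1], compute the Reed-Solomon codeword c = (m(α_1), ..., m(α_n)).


c = [6, 3, 2, 1, 6, 2]

Message polynomial: m(x) = 1 + 3·x + 5·x^2 (mod 7).
For each evaluation point α_i, compute m(α_i) mod 7:
  α_1 = 2: Horner steps 5 → 6 → 6, so m(2) = 6.
  α_2 = 6: Horner steps 5 → 5 → 3, so m(6) = 3.
  α_3 = 4: Horner steps 5 → 2 → 2, so m(4) = 2.
  α_4 = 5: Horner steps 5 → 0 → 1, so m(5) = 1.
  α_5 = 3: Horner steps 5 → 4 → 6, so m(3) = 6.
  α_6 = 1: Horner steps 5 → 1 → 2, so m(1) = 2.
Codeword c = [6, 3, 2, 1, 6, 2] ∈ F_7^6.


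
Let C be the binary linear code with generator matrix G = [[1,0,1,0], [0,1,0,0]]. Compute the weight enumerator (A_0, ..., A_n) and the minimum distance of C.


Weight distribution: A_0 = 1, A_1 = 1, A_2 = 1, A_3 = 1. Minimum distance d = 1.

Enumerate all 2^2 = 4 messages m ∈ F_2^2.
For each, compute codeword c = mG in F_2^4, then tally its weight.
  m = 00 → c = 0000, weight = 0.
  m = 10 → c = 1010, weight = 2.
  m = 01 → c = 0100, weight = 1.
  m = 11 → c = 1110, weight = 3.
Tally weights:
  weight 0: 1 codewords.
  weight 1: 1 codewords.
  weight 2: 1 codewords.
  weight 3: 1 codewords.
Minimum distance d = smallest w > 0 with A_w > 0 = 1.
Sanity: Σ A_w = 4 = 2^2 = 4 ✓.


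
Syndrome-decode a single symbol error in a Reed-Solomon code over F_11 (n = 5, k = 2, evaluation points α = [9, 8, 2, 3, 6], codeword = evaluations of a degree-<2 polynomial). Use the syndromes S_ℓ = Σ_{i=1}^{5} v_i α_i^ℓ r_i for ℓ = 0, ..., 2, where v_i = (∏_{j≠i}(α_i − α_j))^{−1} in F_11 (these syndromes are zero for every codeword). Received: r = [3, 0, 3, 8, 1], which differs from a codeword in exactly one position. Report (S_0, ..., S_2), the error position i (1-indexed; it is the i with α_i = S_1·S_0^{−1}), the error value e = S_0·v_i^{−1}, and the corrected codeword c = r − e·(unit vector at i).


S = (4, 3, 5), error at position 1, error magnitude e = 9, c = [5, 0, 3, 8, 1].

Step 1: column multipliers v_i = (∏_{j≠i}(α_i − α_j))^{−1} mod 11.
  i = 1 (α = 9): (9−8)(9−2)(9−3)(9−6) = 1·7·6·3 = 126 ≡ 5, so v_1 = 5^{−1} = 9 (mod 11).
  i = 2 (α = 8): (8−9)(8−2)(8−3)(8−6) = (−1)·6·5·2 = −60 ≡ 6, so v_2 = 6^{−1} = 2 (mod 11).
  i = 3 (α = 2): (2−9)(2−8)(2−3)(2−6) = (−7)·(−6)·(−1)·(−4) = 168 ≡ 3, so v_3 = 3^{−1} = 4 (mod 11).
  i = 4 (α = 3): (3−9)(3−8)(3−2)(3−6) = (−6)·(−5)·1·(−3) = −90 ≡ 9, so v_4 = 9^{−1} = 5 (mod 11).
  i = 5 (α = 6): (6−9)(6−8)(6−2)(6−3) = (−3)·(−2)·4·3 = 72 ≡ 6, so v_5 = 6^{−1} = 2 (mod 11).
  v = [9, 2, 4, 5, 2].
Step 2: syndromes of r = [3, 0, 3, 8, 1] (all sums mod 11).
  S_0 = Σ v_i r_i = 9·3 + 2·0 + 4·3 + 5·8 + 2·1 = 81 ≡ 4.
  S_1 = Σ v_i α_i r_i = 9·9·3 + 2·8·0 + 4·2·3 + 5·3·8 + 2·6·1 = 399 ≡ 3.
  α_i^2 mod 11 = [4, 9, 4, 9, 3].
  S_2 = Σ v_i α_i^2 r_i = 9·4·3 + 2·9·0 + 4·4·3 + 5·9·8 + 2·3·1 = 522 ≡ 5.
  S = (4, 3, 5) ≠ 0, so r is not a codeword (an error is present).
Step 3: locate the error. For a single error e at position i, S_ℓ = v_i·e·α_i^ℓ, so α_err = S_1/S_0.
  S_0^{−1} = 4^{−1} = 3 (mod 11), so α_err = 3·3 = 9 ≡ 9 = α_1. Error position i = 1.
  Consistency check: S_2/S_1 = 5·4 = 20 ≡ 9 = α_err ✓ (single-error assumption holds).
Step 4: error magnitude e = S_0/v_1 = S_0·∏_{j≠1}(α_1 − α_j) = 4·5 = 20 ≡ 9 (mod 11).
Step 5: correct position 1: c_1 = r_1 − e = 3 − 9 ≡ 5 (mod 11). Hence c = [5, 0, 3, 8, 1].
  Check: interpolating c through the α_i gives m(x) = 4 + 5·x (degree < 2) with m(α_i) = c_i for every i, so c is indeed a codeword.


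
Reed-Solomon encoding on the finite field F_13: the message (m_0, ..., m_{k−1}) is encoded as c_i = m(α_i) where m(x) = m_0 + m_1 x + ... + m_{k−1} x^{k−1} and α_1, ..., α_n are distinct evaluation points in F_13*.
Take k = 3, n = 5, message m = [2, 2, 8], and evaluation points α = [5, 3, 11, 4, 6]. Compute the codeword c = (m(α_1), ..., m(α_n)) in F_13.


c = [4, 2, 4, 8, 3]

Message polynomial: m(x) = 2 + 2·x + 8·x^2 (mod 13).
For each evaluation point α_i, compute m(α_i) mod 13:
  α_1 = 5: Horner steps 8 → 3 → 4, so m(5) = 4.
  α_2 = 3: Horner steps 8 → 0 → 2, so m(3) = 2.
  α_3 = 11: Horner steps 8 → 12 → 4, so m(11) = 4.
  α_4 = 4: Horner steps 8 → 8 → 8, so m(4) = 8.
  α_5 = 6: Horner steps 8 → 11 → 3, so m(6) = 3.
Codeword c = [4, 2, 4, 8, 3] ∈ F_13^5.


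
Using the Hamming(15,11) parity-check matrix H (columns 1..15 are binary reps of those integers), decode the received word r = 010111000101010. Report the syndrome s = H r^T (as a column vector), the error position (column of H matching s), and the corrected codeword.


s = (1, 1, 0, 1)^T, error position = 13, corrected codeword c = 010111000101110

Compute s = H r^T mod 2 one row at a time:
  s_1 = 0 + 0 + 1 + 0 + 1 + 0 + 1 + 0 = 3 ≡ 1 (mod 2).
  s_2 = 1 + 1 + 1 + 0 + 1 + 0 + 1 + 0 = 5 ≡ 1 (mod 2).
  s_3 = 1 + 0 + 1 + 0 + 1 + 0 + 1 + 0 = 4 ≡ 0 (mod 2).
  s_4 = 0 + 0 + 1 + 0 + 0 + 0 + 0 + 0 = 1 ≡ 1 (mod 2).
s = (1, 1, 0, 1)^T — this equals column 13 of H (binary 1101), so error is at position 13.
Correct: flip bit 13 of r = 010111000101010 to get c = 010111000101110.


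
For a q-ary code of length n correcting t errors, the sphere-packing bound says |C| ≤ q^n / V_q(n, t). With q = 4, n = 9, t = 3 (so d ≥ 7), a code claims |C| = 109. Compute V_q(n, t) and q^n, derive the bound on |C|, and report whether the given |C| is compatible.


V_q(n, t) = 2620, q^n = 262144, Hamming bound = 100, |C| = 109 > bound (violated).

Step 1: Compute V_q(n, t) = Σ_{j=0}^3 C(n, j) (q−1)^j.
  j = 0: C(9,0)·(3)^0 = 1·1 = 1.
  j = 1: C(9,1)·(3)^1 = 9·3 = 27.
  j = 2: C(9,2)·(3)^2 = 36·9 = 324.
  j = 3: C(9,3)·(3)^3 = 84·27 = 2268.
  V_q(n, t) = 1 + 27 + 324 + 2268 = 2620.
Step 2: q^n = 4^9 = 262144.
Step 3: Hamming bound ⌊q^n / V_q(n,t)⌋ = ⌊262144/2620⌋ = 100.
Step 4: Compare |C| = 109 to 100: violated.
The claimed |C| lies above the Hamming bound, so no 4-ary code of length 9 with d ≥ 7 can have 109 codewords.


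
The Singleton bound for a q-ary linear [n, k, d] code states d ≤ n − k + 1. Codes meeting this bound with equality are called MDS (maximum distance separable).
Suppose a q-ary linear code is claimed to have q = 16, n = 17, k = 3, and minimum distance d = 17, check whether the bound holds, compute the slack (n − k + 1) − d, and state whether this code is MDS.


Singleton RHS = n − k + 1 = 15, slack = -2, bound violated (no such code; not MDS).

Singleton bound: d ≤ n − k + 1.
Here n = 17, k = 3, so n − k + 1 = 15.
Given d = 17, check d ≤ 15: NO.
Slack = (n − k + 1) − d = -2.
The slack is negative: d = 17 exceeds n − k + 1 = 15 by 2, so the Singleton bound is violated and no linear [17, 3, 17]_16 code can exist. In particular it is not MDS (MDS requires d = n − k + 1 exactly).
Description: the claimed parameters are [17, 3, 17]_16; such a code would be impossible (violates the Singleton bound).


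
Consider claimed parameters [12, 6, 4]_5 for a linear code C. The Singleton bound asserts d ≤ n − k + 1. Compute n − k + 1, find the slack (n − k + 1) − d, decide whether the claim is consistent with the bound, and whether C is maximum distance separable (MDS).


Singleton RHS = n − k + 1 = 7, slack = 3, bound satisfied, not MDS.

Singleton bound: d ≤ n − k + 1.
Here n = 12, k = 6, so n − k + 1 = 7.
Given d = 4, check d ≤ 7: YES.
Slack = (n − k + 1) − d = 3.
The code is NOT MDS (slack = 3 > 0).
Description: the claimed parameters are [12, 6, 4]_5; such a code would be non-MDS.


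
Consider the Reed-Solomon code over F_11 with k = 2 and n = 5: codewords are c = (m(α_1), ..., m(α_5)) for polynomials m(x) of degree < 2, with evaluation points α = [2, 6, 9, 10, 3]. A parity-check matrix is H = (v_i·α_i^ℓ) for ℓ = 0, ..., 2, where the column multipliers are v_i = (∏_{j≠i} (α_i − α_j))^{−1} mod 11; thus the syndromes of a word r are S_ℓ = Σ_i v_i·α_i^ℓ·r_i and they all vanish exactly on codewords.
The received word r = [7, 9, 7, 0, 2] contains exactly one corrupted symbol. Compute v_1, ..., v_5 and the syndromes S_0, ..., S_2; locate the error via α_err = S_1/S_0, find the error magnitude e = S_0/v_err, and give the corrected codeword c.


S = (4, 3, 5), error at position 3, error magnitude e = 2, c = [7, 9, 5, 0, 2].

Step 1: column multipliers v_i = (∏_{j≠i}(α_i − α_j))^{−1} mod 11.
  i = 1 (α = 2): (2−6)(2−9)(2−10)(2−3) = (−4)·(−7)·(−8)·(−1) = 224 ≡ 4, so v_1 = 4^{−1} = 3 (mod 11).
  i = 2 (α = 6): (6−2)(6−9)(6−10)(6−3) = 4·(−3)·(−4)·3 = 144 ≡ 1, so v_2 = 1^{−1} = 1 (mod 11).
  i = 3 (α = 9): (9−2)(9−6)(9−10)(9−3) = 7·3·(−1)·6 = −126 ≡ 6, so v_3 = 6^{−1} = 2 (mod 11).
  i = 4 (α = 10): (10−2)(10−6)(10−9)(10−3) = 8·4·1·7 = 224 ≡ 4, so v_4 = 4^{−1} = 3 (mod 11).
  i = 5 (α = 3): (3−2)(3−6)(3−9)(3−10) = 1·(−3)·(−6)·(−7) = −126 ≡ 6, so v_5 = 6^{−1} = 2 (mod 11).
  v = [3, 1, 2, 3, 2].
Step 2: syndromes of r = [7, 9, 7, 0, 2] (all sums mod 11).
  S_0 = Σ v_i r_i = 3·7 + 1·9 + 2·7 + 3·0 + 2·2 = 48 ≡ 4.
  S_1 = Σ v_i α_i r_i = 3·2·7 + 1·6·9 + 2·9·7 + 3·10·0 + 2·3·2 = 234 ≡ 3.
  α_i^2 mod 11 = [4, 3, 4, 1, 9].
  S_2 = Σ v_i α_i^2 r_i = 3·4·7 + 1·3·9 + 2·4·7 + 3·1·0 + 2·9·2 = 203 ≡ 5.
  S = (4, 3, 5) ≠ 0, so r is not a codeword (an error is present).
Step 3: locate the error. For a single error e at position i, S_ℓ = v_i·e·α_i^ℓ, so α_err = S_1/S_0.
  S_0^{−1} = 4^{−1} = 3 (mod 11), so α_err = 3·3 = 9 ≡ 9 = α_3. Error position i = 3.
  Consistency check: S_2/S_1 = 5·4 = 20 ≡ 9 = α_err ✓ (single-error assumption holds).
Step 4: error magnitude e = S_0/v_3 = S_0·∏_{j≠3}(α_3 − α_j) = 4·6 = 24 ≡ 2 (mod 11).
Step 5: correct position 3: c_3 = r_3 − e = 7 − 2 ≡ 5 (mod 11). Hence c = [7, 9, 5, 0, 2].
  Check: interpolating c through the α_i gives m(x) = 6 + 6·x (degree < 2) with m(α_i) = c_i for every i, so c is indeed a codeword.


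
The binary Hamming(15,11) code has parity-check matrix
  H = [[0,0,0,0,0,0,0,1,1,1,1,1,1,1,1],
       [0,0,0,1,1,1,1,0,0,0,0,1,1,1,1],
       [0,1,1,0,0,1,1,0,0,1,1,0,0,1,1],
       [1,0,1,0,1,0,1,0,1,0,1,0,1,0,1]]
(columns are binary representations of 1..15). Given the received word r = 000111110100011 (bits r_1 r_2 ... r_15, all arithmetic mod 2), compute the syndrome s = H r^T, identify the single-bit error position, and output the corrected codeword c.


s = (0, 0, 1, 1)^T, error position = 3, corrected codeword c = 001111110100011

Compute s = H r^T mod 2 one row at a time:
  s_1 = 1 + 0 + 1 + 0 + 0 + 0 + 1 + 1 = 4 ≡ 0 (mod 2).
  s_2 = 1 + 1 + 1 + 1 + 0 + 0 + 1 + 1 = 6 ≡ 0 (mod 2).
  s_3 = 0 + 0 + 1 + 1 + 1 + 0 + 1 + 1 = 5 ≡ 1 (mod 2).
  s_4 = 0 + 0 + 1 + 1 + 0 + 0 + 0 + 1 = 3 ≡ 1 (mod 2).
s = (0, 0, 1, 1)^T — this equals column 3 of H (binary 0011), so error is at position 3.
Correct: flip bit 3 of r = 000111110100011 to get c = 001111110100011.


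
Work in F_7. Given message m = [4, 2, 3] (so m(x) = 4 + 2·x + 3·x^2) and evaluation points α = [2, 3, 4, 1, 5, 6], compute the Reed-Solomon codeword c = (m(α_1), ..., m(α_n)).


c = [6, 2, 4, 2, 5, 5]

Message polynomial: m(x) = 4 + 2·x + 3·x^2 (mod 7).
For each evaluation point α_i, compute m(α_i) mod 7:
  α_1 = 2: Horner steps 3 → 1 → 6, so m(2) = 6.
  α_2 = 3: Horner steps 3 → 4 → 2, so m(3) = 2.
  α_3 = 4: Horner steps 3 → 0 → 4, so m(4) = 4.
  α_4 = 1: Horner steps 3 → 5 → 2, so m(1) = 2.
  α_5 = 5: Horner steps 3 → 3 → 5, so m(5) = 5.
  α_6 = 6: Horner steps 3 → 6 → 5, so m(6) = 5.
Codeword c = [6, 2, 4, 2, 5, 5] ∈ F_7^6.


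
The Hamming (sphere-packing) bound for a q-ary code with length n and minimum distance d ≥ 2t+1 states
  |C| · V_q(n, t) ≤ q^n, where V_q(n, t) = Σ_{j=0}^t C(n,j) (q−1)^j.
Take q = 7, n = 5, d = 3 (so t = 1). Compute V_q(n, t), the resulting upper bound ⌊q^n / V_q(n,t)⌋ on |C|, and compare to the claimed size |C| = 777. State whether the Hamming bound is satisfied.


V_q(n, t) = 31, q^n = 16807, Hamming bound = 542, |C| = 777 > bound (violated).

Step 1: Compute V_q(n, t) = Σ_{j=0}^1 C(n, j) (q−1)^j.
  j = 0: C(5,0)·(6)^0 = 1·1 = 1.
  j = 1: C(5,1)·(6)^1 = 5·6 = 30.
  V_q(n, t) = 1 + 30 = 31.
Step 2: q^n = 7^5 = 16807.
Step 3: Hamming bound ⌊q^n / V_q(n,t)⌋ = ⌊16807/31⌋ = 542.
Step 4: Compare |C| = 777 to 542: violated.
The claimed |C| lies above the Hamming bound, so no 7-ary code of length 5 with d ≥ 3 can have 777 codewords.


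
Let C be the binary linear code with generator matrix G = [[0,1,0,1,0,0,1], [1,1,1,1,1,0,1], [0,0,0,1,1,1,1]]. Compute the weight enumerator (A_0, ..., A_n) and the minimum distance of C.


Weight distribution: A_0 = 1, A_3 = 3, A_4 = 2, A_5 = 1, A_6 = 1. Minimum distance d = 3.

Enumerate all 2^3 = 8 messages m ∈ F_2^3.
For each, compute codeword c = mG in F_2^7, then tally its weight.
  m = 000 → c = 0000000, weight = 0.
  m = 100 → c = 0101001, weight = 3.
  m = 010 → c = 1111101, weight = 6.
  m = 110 → c = 1010100, weight = 3.
  m = 001 → c = 0001111, weight = 4.
  m = 101 → c = 0100110, weight = 3.
  m = 011 → c = 1110010, weight = 4.
  m = 111 → c = 1011011, weight = 5.
Tally weights:
  weight 0: 1 codewords.
  weight 3: 3 codewords.
  weight 4: 2 codewords.
  weight 5: 1 codewords.
  weight 6: 1 codewords.
Minimum distance d = smallest w > 0 with A_w > 0 = 3.
Sanity: Σ A_w = 8 = 2^3 = 8 ✓.


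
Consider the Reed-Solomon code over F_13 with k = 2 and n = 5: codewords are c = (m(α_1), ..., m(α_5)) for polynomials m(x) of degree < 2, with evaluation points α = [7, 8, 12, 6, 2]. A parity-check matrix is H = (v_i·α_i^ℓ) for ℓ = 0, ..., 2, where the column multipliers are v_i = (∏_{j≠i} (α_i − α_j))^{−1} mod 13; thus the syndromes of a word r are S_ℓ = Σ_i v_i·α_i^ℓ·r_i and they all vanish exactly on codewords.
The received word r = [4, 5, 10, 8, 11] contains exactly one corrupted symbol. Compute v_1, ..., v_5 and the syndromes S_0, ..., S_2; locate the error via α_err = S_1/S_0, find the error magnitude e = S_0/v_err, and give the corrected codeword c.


S = (11, 10, 2), error at position 2, error magnitude e = 5, c = [4, 0, 10, 8, 11].

Step 1: column multipliers v_i = (∏_{j≠i}(α_i − α_j))^{−1} mod 13.
  i = 1 (α = 7): (7−8)(7−12)(7−6)(7−2) = (−1)·(−5)·1·5 = 25 ≡ 12, so v_1 = 12^{−1} = 12 (mod 13).
  i = 2 (α = 8): (8−7)(8−12)(8−6)(8−2) = 1·(−4)·2·6 = −48 ≡ 4, so v_2 = 4^{−1} = 10 (mod 13).
  i = 3 (α = 12): (12−7)(12−8)(12−6)(12−2) = 5·4·6·10 = 1200 ≡ 4, so v_3 = 4^{−1} = 10 (mod 13).
  i = 4 (α = 6): (6−7)(6−8)(6−12)(6−2) = (−1)·(−2)·(−6)·4 = −48 ≡ 4, so v_4 = 4^{−1} = 10 (mod 13).
  i = 5 (α = 2): (2−7)(2−8)(2−12)(2−6) = (−5)·(−6)·(−10)·(−4) = 1200 ≡ 4, so v_5 = 4^{−1} = 10 (mod 13).
  v = [12, 10, 10, 10, 10].
Step 2: syndromes of r = [4, 5, 10, 8, 11] (all sums mod 13).
  S_0 = Σ v_i r_i = 12·4 + 10·5 + 10·10 + 10·8 + 10·11 = 388 ≡ 11.
  S_1 = Σ v_i α_i r_i = 12·7·4 + 10·8·5 + 10·12·10 + 10·6·8 + 10·2·11 = 2636 ≡ 10.
  α_i^2 mod 13 = [10, 12, 1, 10, 4].
  S_2 = Σ v_i α_i^2 r_i = 12·10·4 + 10·12·5 + 10·1·10 + 10·10·8 + 10·4·11 = 2420 ≡ 2.
  S = (11, 10, 2) ≠ 0, so r is not a codeword (an error is present).
Step 3: locate the error. For a single error e at position i, S_ℓ = v_i·e·α_i^ℓ, so α_err = S_1/S_0.
  S_0^{−1} = 11^{−1} = 6 (mod 13), so α_err = 10·6 = 60 ≡ 8 = α_2. Error position i = 2.
  Consistency check: S_2/S_1 = 2·4 = 8 ≡ 8 = α_err ✓ (single-error assumption holds).
Step 4: error magnitude e = S_0/v_2 = S_0·∏_{j≠2}(α_2 − α_j) = 11·4 = 44 ≡ 5 (mod 13).
Step 5: correct position 2: c_2 = r_2 − e = 5 − 5 ≡ 0 (mod 13). Hence c = [4, 0, 10, 8, 11].
  Check: interpolating c through the α_i gives m(x) = 6 + 9·x (degree < 2) with m(α_i) = c_i for every i, so c is indeed a codeword.


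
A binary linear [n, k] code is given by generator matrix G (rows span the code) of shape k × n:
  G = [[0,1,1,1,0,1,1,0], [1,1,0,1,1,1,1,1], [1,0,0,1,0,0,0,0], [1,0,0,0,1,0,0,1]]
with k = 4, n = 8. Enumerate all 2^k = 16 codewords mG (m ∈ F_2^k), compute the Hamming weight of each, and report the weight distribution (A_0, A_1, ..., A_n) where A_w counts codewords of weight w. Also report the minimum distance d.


Weight distribution: A_0 = 1, A_1 = 1, A_2 = 1, A_3 = 3, A_4 = 4, A_5 = 3, A_6 = 1, A_7 = 1, A_8 = 1. Minimum distance d = 1.

Enumerate all 2^4 = 16 messages m ∈ F_2^4.
For each, compute codeword c = mG in F_2^8, then tally its weight.
  m = 0000 → c = 00000000, weight = 0.
  m = 1000 → c = 01110110, weight = 5.
  m = 0100 → c = 11011111, weight = 7.
  m = 1100 → c = 10101001, weight = 4.
  m = 0010 → c = 10010000, weight = 2.
  m = 1010 → c = 11100110, weight = 5.
  m = 0110 → c = 01001111, weight = 5.
  m = 1110 → c = 00111001, weight = 4.
  m = 0001 → c = 10001001, weight = 3.
  m = 1001 → c = 11111111, weight = 8.
  m = 0101 → c = 01010110, weight = 4.
  m = 1101 → c = 00100000, weight = 1.
  m = 0011 → c = 00011001, weight = 3.
  m = 1011 → c = 01101111, weight = 6.
  m = 0111 → c = 11000110, weight = 4.
  m = 1111 → c = 10110000, weight = 3.
Tally weights:
  weight 0: 1 codewords.
  weight 1: 1 codewords.
  weight 2: 1 codewords.
  weight 3: 3 codewords.
  weight 4: 4 codewords.
  weight 5: 3 codewords.
  weight 6: 1 codewords.
  weight 7: 1 codewords.
  weight 8: 1 codewords.
Minimum distance d = smallest w > 0 with A_w > 0 = 1.
Sanity: Σ A_w = 16 = 2^4 = 16 ✓.


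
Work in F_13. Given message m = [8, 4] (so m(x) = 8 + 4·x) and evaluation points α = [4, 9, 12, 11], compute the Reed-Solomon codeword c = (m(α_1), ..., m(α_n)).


c = [11, 5, 4, 0]

Message polynomial: m(x) = 8 + 4·x (mod 13).
For each evaluation point α_i, compute m(α_i) mod 13:
  α_1 = 4: Horner steps 4 → 11, so m(4) = 11.
  α_2 = 9: Horner steps 4 → 5, so m(9) = 5.
  α_3 = 12: Horner steps 4 → 4, so m(12) = 4.
  α_4 = 11: Horner steps 4 → 0, so m(11) = 0.
Codeword c = [11, 5, 4, 0] ∈ F_13^4.


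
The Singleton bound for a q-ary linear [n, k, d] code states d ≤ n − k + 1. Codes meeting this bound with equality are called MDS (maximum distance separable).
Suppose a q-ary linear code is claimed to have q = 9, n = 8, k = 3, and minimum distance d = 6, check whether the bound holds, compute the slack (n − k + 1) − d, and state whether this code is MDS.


Singleton RHS = n − k + 1 = 6, slack = 0, bound satisfied, MDS.

Singleton bound: d ≤ n − k + 1.
Here n = 8, k = 3, so n − k + 1 = 6.
Given d = 6, check d ≤ 6: YES.
Slack = (n − k + 1) − d = 0.
The code is MDS (slack = 0).
Description: the claimed parameters are [8, 3, 6]_9; such a code would be MDS (meets Singleton bound).


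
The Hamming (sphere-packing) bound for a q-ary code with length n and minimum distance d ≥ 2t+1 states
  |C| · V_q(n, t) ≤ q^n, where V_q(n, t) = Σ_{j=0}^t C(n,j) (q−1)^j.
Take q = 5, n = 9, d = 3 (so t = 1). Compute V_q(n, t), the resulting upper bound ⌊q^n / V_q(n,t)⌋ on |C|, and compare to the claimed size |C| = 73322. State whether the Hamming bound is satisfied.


V_q(n, t) = 37, q^n = 1953125, Hamming bound = 52787, |C| = 73322 > bound (violated).

Step 1: Compute V_q(n, t) = Σ_{j=0}^1 C(n, j) (q−1)^j.
  j = 0: C(9,0)·(4)^0 = 1·1 = 1.
  j = 1: C(9,1)·(4)^1 = 9·4 = 36.
  V_q(n, t) = 1 + 36 = 37.
Step 2: q^n = 5^9 = 1953125.
Step 3: Hamming bound ⌊q^n / V_q(n,t)⌋ = ⌊1953125/37⌋ = 52787.
Step 4: Compare |C| = 73322 to 52787: violated.
The claimed |C| lies above the Hamming bound, so no 5-ary code of length 9 with d ≥ 3 can have 73322 codewords.


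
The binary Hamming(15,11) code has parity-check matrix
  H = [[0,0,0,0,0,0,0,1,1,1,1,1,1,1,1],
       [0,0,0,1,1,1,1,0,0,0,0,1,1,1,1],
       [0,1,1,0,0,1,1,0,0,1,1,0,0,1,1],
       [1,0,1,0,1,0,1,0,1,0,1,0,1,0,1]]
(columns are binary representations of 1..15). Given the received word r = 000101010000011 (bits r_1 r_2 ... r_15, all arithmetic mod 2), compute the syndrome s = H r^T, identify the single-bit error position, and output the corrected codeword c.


s = (1, 0, 1, 1)^T, error position = 11, corrected codeword c = 000101010010011

Compute s = H r^T mod 2 one row at a time:
  s_1 = 1 + 0 + 0 + 0 + 0 + 0 + 1 + 1 = 3 ≡ 1 (mod 2).
  s_2 = 1 + 0 + 1 + 0 + 0 + 0 + 1 + 1 = 4 ≡ 0 (mod 2).
  s_3 = 0 + 0 + 1 + 0 + 0 + 0 + 1 + 1 = 3 ≡ 1 (mod 2).
  s_4 = 0 + 0 + 0 + 0 + 0 + 0 + 0 + 1 = 1 ≡ 1 (mod 2).
s = (1, 0, 1, 1)^T — this equals column 11 of H (binary 1011), so error is at position 11.
Correct: flip bit 11 of r = 000101010000011 to get c = 000101010010011.


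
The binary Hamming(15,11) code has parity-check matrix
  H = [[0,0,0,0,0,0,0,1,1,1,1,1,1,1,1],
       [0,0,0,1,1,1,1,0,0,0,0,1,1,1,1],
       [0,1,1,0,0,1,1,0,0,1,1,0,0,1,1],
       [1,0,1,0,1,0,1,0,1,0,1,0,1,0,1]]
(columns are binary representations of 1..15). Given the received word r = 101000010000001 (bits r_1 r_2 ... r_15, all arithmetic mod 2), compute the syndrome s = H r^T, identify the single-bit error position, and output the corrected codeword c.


s = (0, 1, 0, 1)^T, error position = 5, corrected codeword c = 101010010000001

Compute s = H r^T mod 2 one row at a time:
  s_1 = 1 + 0 + 0 + 0 + 0 + 0 + 0 + 1 = 2 ≡ 0 (mod 2).
  s_2 = 0 + 0 + 0 + 0 + 0 + 0 + 0 + 1 = 1 ≡ 1 (mod 2).
  s_3 = 0 + 1 + 0 + 0 + 0 + 0 + 0 + 1 = 2 ≡ 0 (mod 2).
  s_4 = 1 + 1 + 0 + 0 + 0 + 0 + 0 + 1 = 3 ≡ 1 (mod 2).
s = (0, 1, 0, 1)^T — this equals column 5 of H (binary 0101), so error is at position 5.
Correct: flip bit 5 of r = 101000010000001 to get c = 101010010000001.


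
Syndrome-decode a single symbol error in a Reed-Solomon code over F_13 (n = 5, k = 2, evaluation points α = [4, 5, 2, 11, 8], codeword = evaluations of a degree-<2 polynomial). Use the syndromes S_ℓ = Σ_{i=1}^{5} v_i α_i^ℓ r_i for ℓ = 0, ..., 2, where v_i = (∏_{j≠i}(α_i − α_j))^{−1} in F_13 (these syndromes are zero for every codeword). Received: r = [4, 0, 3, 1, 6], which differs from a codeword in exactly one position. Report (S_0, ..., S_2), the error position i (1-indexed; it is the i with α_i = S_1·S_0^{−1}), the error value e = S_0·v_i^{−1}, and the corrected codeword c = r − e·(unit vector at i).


S = (1, 5, 12), error at position 2, error magnitude e = 2, c = [4, 11, 3, 1, 6].

Step 1: column multipliers v_i = (∏_{j≠i}(α_i − α_j))^{−1} mod 13.
  i = 1 (α = 4): (4−5)(4−2)(4−11)(4−8) = (−1)·2·(−7)·(−4) = −56 ≡ 9, so v_1 = 9^{−1} = 3 (mod 13).
  i = 2 (α = 5): (5−4)(5−2)(5−11)(5−8) = 1·3·(−6)·(−3) = 54 ≡ 2, so v_2 = 2^{−1} = 7 (mod 13).
  i = 3 (α = 2): (2−4)(2−5)(2−11)(2−8) = (−2)·(−3)·(−9)·(−6) = 324 ≡ 12, so v_3 = 12^{−1} = 12 (mod 13).
  i = 4 (α = 11): (11−4)(11−5)(11−2)(11−8) = 7·6·9·3 = 1134 ≡ 3, so v_4 = 3^{−1} = 9 (mod 13).
  i = 5 (α = 8): (8−4)(8−5)(8−2)(8−11) = 4·3·6·(−3) = −216 ≡ 5, so v_5 = 5^{−1} = 8 (mod 13).
  v = [3, 7, 12, 9, 8].
Step 2: syndromes of r = [4, 0, 3, 1, 6] (all sums mod 13).
  S_0 = Σ v_i r_i = 3·4 + 7·0 + 12·3 + 9·1 + 8·6 = 105 ≡ 1.
  S_1 = Σ v_i α_i r_i = 3·4·4 + 7·5·0 + 12·2·3 + 9·11·1 + 8·8·6 = 603 ≡ 5.
  α_i^2 mod 13 = [3, 12, 4, 4, 12].
  S_2 = Σ v_i α_i^2 r_i = 3·3·4 + 7·12·0 + 12·4·3 + 9·4·1 + 8·12·6 = 792 ≡ 12.
  S = (1, 5, 12) ≠ 0, so r is not a codeword (an error is present).
Step 3: locate the error. For a single error e at position i, S_ℓ = v_i·e·α_i^ℓ, so α_err = S_1/S_0.
  S_0^{−1} = 1^{−1} = 1 (mod 13), so α_err = 5·1 = 5 ≡ 5 = α_2. Error position i = 2.
  Consistency check: S_2/S_1 = 12·8 = 96 ≡ 5 = α_err ✓ (single-error assumption holds).
Step 4: error magnitude e = S_0/v_2 = S_0·∏_{j≠2}(α_2 − α_j) = 1·2 = 2 ≡ 2 (mod 13).
Step 5: correct position 2: c_2 = r_2 − e = 0 − 2 ≡ 11 (mod 13). Hence c = [4, 11, 3, 1, 6].
  Check: interpolating c through the α_i gives m(x) = 2 + 7·x (degree < 2) with m(α_i) = c_i for every i, so c is indeed a codeword.


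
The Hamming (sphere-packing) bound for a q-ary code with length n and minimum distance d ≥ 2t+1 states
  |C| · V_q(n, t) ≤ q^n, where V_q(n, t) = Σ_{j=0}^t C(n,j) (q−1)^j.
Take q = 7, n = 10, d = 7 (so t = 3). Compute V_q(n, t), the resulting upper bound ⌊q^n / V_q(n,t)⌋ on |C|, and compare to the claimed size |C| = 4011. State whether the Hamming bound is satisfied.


V_q(n, t) = 27601, q^n = 282475249, Hamming bound = 10234, |C| = 4011 ≤ bound (satisfied).

Step 1: Compute V_q(n, t) = Σ_{j=0}^3 C(n, j) (q−1)^j.
  j = 0: C(10,0)·(6)^0 = 1·1 = 1.
  j = 1: C(10,1)·(6)^1 = 10·6 = 60.
  j = 2: C(10,2)·(6)^2 = 45·36 = 1620.
  j = 3: C(10,3)·(6)^3 = 120·216 = 25920.
  V_q(n, t) = 1 + 60 + 1620 + 25920 = 27601.
Step 2: q^n = 7^10 = 282475249.
Step 3: Hamming bound ⌊q^n / V_q(n,t)⌋ = ⌊282475249/27601⌋ = 10234.
Step 4: Compare |C| = 4011 to 10234: satisfied.
The claimed |C| lies below the Hamming bound.


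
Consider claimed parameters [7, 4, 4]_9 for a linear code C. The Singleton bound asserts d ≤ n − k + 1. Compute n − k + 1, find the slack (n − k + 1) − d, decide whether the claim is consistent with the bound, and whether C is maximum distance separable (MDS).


Singleton RHS = n − k + 1 = 4, slack = 0, bound satisfied, MDS.

Singleton bound: d ≤ n − k + 1.
Here n = 7, k = 4, so n − k + 1 = 4.
Given d = 4, check d ≤ 4: YES.
Slack = (n − k + 1) − d = 0.
The code is MDS (slack = 0).
Description: the claimed parameters are [7, 4, 4]_9; such a code would be MDS (meets Singleton bound).


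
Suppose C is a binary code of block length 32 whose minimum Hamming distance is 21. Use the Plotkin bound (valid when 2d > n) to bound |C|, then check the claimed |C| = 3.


Plotkin bound M ≤ 4; given |C| = 3 ≤ bound (satisfied).

Check applicability: 2d = 42, n = 32.
2d − n = 10 > 0, so Plotkin applies.
Compute d/(2d−n) = 21/10 ≈ 2.1000.
⌊d/(2d−n)⌋ = 2.
Plotkin bound: M ≤ 2·2 = 4.
Given |C| = 3, check: satisfied.
This |C| is below the Plotkin bound.


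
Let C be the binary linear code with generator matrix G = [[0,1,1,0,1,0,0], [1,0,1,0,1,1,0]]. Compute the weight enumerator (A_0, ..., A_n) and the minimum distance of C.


Weight distribution: A_0 = 1, A_3 = 2, A_4 = 1. Minimum distance d = 3.

Enumerate all 2^2 = 4 messages m ∈ F_2^2.
For each, compute codeword c = mG in F_2^7, then tally its weight.
  m = 00 → c = 0000000, weight = 0.
  m = 10 → c = 0110100, weight = 3.
  m = 01 → c = 1010110, weight = 4.
  m = 11 → c = 1100010, weight = 3.
Tally weights:
  weight 0: 1 codewords.
  weight 3: 2 codewords.
  weight 4: 1 codewords.
Minimum distance d = smallest w > 0 with A_w > 0 = 3.
Sanity: Σ A_w = 4 = 2^2 = 4 ✓.


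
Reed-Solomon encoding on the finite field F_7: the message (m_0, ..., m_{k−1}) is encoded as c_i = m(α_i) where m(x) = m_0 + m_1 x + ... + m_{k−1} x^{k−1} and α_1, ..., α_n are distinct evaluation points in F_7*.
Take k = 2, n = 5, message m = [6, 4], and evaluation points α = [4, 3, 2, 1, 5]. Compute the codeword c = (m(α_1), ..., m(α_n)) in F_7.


c = [1, 4, 0, 3, 5]

Message polynomial: m(x) = 6 + 4·x (mod 7).
For each evaluation point α_i, compute m(α_i) mod 7:
  α_1 = 4: Horner steps 4 → 1, so m(4) = 1.
  α_2 = 3: Horner steps 4 → 4, so m(3) = 4.
  α_3 = 2: Horner steps 4 → 0, so m(2) = 0.
  α_4 = 1: Horner steps 4 → 3, so m(1) = 3.
  α_5 = 5: Horner steps 4 → 5, so m(5) = 5.
Codeword c = [1, 4, 0, 3, 5] ∈ F_7^5.


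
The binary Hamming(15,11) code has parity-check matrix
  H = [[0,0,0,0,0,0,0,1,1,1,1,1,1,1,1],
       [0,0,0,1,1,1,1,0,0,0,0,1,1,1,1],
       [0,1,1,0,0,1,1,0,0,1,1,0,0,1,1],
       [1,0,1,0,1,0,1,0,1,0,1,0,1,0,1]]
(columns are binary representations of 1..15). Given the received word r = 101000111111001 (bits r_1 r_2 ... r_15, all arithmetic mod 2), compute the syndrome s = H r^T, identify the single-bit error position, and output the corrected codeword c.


s = (0, 1, 1, 0)^T, error position = 6, corrected codeword c = 101001111111001

Compute s = H r^T mod 2 one row at a time:
  s_1 = 1 + 1 + 1 + 1 + 1 + 0 + 0 + 1 = 6 ≡ 0 (mod 2).
  s_2 = 0 + 0 + 0 + 1 + 1 + 0 + 0 + 1 = 3 ≡ 1 (mod 2).
  s_3 = 0 + 1 + 0 + 1 + 1 + 1 + 0 + 1 = 5 ≡ 1 (mod 2).
  s_4 = 1 + 1 + 0 + 1 + 1 + 1 + 0 + 1 = 6 ≡ 0 (mod 2).
s = (0, 1, 1, 0)^T — this equals column 6 of H (binary 0110), so error is at position 6.
Correct: flip bit 6 of r = 101000111111001 to get c = 101001111111001.


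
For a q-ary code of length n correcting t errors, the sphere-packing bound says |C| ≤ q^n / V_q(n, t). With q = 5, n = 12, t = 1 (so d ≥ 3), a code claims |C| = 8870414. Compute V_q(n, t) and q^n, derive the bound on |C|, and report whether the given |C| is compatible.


V_q(n, t) = 49, q^n = 244140625, Hamming bound = 4982461, |C| = 8870414 > bound (violated).

Step 1: Compute V_q(n, t) = Σ_{j=0}^1 C(n, j) (q−1)^j.
  j = 0: C(12,0)·(4)^0 = 1·1 = 1.
  j = 1: C(12,1)·(4)^1 = 12·4 = 48.
  V_q(n, t) = 1 + 48 = 49.
Step 2: q^n = 5^12 = 244140625.
Step 3: Hamming bound ⌊q^n / V_q(n,t)⌋ = ⌊244140625/49⌋ = 4982461.
Step 4: Compare |C| = 8870414 to 4982461: violated.
The claimed |C| lies above the Hamming bound, so no 5-ary code of length 12 with d ≥ 3 can have 8870414 codewords.
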